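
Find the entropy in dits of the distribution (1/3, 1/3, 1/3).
0.4771 dits

Shannon entropy is H(X) = -Σ p(x) log p(x).

For P = (1/3, 1/3, 1/3):
H = -1/3 × log_10(1/3) -1/3 × log_10(1/3) -1/3 × log_10(1/3)
H = 0.4771 dits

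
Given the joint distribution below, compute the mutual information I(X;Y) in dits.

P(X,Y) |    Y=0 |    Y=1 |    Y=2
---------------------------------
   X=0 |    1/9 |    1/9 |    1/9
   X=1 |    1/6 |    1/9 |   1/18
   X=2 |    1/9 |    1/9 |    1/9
0.0086 dits

Mutual information: I(X;Y) = H(X) + H(Y) - H(X,Y)

Marginals:
P(X) = (1/3, 1/3, 1/3), H(X) = 0.4771 dits
P(Y) = (7/18, 1/3, 5/18), H(Y) = 0.4731 dits

Joint entropy: H(X,Y) = 0.9416 dits

I(X;Y) = 0.4771 + 0.4731 - 0.9416 = 0.0086 dits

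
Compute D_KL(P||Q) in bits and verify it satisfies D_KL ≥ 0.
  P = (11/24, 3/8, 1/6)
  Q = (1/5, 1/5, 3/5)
0.5804 bits

KL divergence satisfies the Gibbs inequality: D_KL(P||Q) ≥ 0 for all distributions P, Q.

D_KL(P||Q) = Σ p(x) log(p(x)/q(x))
Term by term:
  x=0: 11/24 × log_2[(11/24)/(1/5)] = 0.5483
  x=1: 3/8 × log_2[(3/8)/(1/5)] = 0.3401
  x=2: 1/6 × log_2[(1/6)/(3/5)] = -0.3080
D_KL(P||Q) = 0.5804 bits

D_KL(P||Q) = 0.5804 ≥ 0 ✓

This non-negativity is a fundamental property: relative entropy cannot be negative because it measures how different Q is from P.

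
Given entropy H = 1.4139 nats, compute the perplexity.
4.1120

Perplexity is e^H (or exp(H) for natural log).

H = 1.4139 nats
Perplexity = e^1.4139 = 4.1120

Interpretation: The model's uncertainty is equivalent to choosing uniformly among 4.1 options.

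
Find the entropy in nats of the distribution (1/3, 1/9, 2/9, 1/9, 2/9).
1.5230 nats

Shannon entropy is H(X) = -Σ p(x) log p(x).

For P = (1/3, 1/9, 2/9, 1/9, 2/9):
H = -1/3 × log_e(1/3) -1/9 × log_e(1/9) -2/9 × log_e(2/9) -1/9 × log_e(1/9) -2/9 × log_e(2/9)
H = 1.5230 nats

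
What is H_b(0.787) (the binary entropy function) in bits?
0.7472 bits

The binary entropy function is:
H(p) = -p log(p) - (1-p) log(1-p)

H(0.787) = -0.787 × log_2(0.787) - 0.213 × log_2(0.213)
H(0.787) = 0.7472 bits

Note: Binary entropy is maximized at p=0.5 (H=1 bit) and minimized at p=0 or p=1 (H=0).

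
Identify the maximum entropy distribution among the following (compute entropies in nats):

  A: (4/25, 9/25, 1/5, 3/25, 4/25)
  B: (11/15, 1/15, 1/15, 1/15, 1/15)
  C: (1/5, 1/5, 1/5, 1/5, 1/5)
C

For a discrete distribution over n outcomes, entropy is maximized by the uniform distribution.

Computing entropies:
H(A) = 1.5305 nats
H(B) = 0.9496 nats
H(C) = 1.6094 nats

The uniform distribution (where all probabilities equal 1/5) achieves the maximum entropy of log_e(5) = 1.6094 nats.

Distribution C has the highest entropy.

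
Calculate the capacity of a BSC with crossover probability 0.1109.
0.4974 bits

For a binary symmetric channel (BSC) with error probability p:
Capacity C = 1 - H(p) bits per symbol

where H(p) = -p log₂(p) - (1-p) log₂(1-p) is the binary entropy function.

H(0.1109) = 0.5026 bits
C = 1 - 0.5026 = 0.4974 bits per symbol

This means we can reliably transmit up to 0.4974 bits of information per channel use.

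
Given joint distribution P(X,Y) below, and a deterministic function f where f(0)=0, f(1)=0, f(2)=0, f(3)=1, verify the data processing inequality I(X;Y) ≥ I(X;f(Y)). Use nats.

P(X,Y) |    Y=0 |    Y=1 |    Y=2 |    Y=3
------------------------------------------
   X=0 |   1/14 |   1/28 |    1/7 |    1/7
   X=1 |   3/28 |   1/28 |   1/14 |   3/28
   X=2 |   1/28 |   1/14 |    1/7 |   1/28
I(X;Y) = 0.0694, I(X;f(Y)) = 0.0285, inequality holds: 0.0694 ≥ 0.0285

Data Processing Inequality: For any Markov chain X → Y → Z, we have I(X;Y) ≥ I(X;Z).

Here Z = f(Y) is a deterministic function of Y, forming X → Y → Z.

Original I(X;Y) = 0.0694 nats

After applying f:
P(X,Z) where Z=f(Y):
- P(X,Z=0) = P(X,Y=0) + P(X,Y=1) + P(X,Y=2)
- P(X,Z=1) = P(X,Y=3)

I(X;Z) = I(X;f(Y)) = 0.0285 nats

Verification: 0.0694 ≥ 0.0285 ✓

Information cannot be created by processing; the function f can only lose information about X.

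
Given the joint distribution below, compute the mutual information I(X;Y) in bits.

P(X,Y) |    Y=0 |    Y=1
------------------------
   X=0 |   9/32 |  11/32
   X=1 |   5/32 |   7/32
0.0008 bits

Mutual information: I(X;Y) = H(X) + H(Y) - H(X,Y)

Marginals:
P(X) = (5/8, 3/8), H(X) = 0.9544 bits
P(Y) = (7/16, 9/16), H(Y) = 0.9887 bits

Joint entropy: H(X,Y) = 1.9424 bits

I(X;Y) = 0.9544 + 0.9887 - 1.9424 = 0.0008 bits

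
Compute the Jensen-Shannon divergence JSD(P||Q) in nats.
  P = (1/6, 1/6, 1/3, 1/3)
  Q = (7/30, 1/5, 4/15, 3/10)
0.0058 nats

Jensen-Shannon divergence is:
JSD(P||Q) = 0.5 × D_KL(P||M) + 0.5 × D_KL(Q||M)
where M = 0.5 × (P + Q) is the mixture distribution.

M = 0.5 × (1/6, 1/6, 1/3, 1/3) + 0.5 × (7/30, 1/5, 4/15, 3/10) = (1/5, 0.183333, 3/10, 0.316667)

D_KL(P||M) = 0.0059 nats
D_KL(Q||M) = 0.0057 nats

JSD(P||Q) = 0.5 × 0.0059 + 0.5 × 0.0057 = 0.0058 nats

Unlike KL divergence, JSD is symmetric and bounded: 0 ≤ JSD ≤ log(2).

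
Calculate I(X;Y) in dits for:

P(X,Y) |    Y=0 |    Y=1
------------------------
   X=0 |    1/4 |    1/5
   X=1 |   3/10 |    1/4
0.0000 dits

Mutual information: I(X;Y) = H(X) + H(Y) - H(X,Y)

Marginals:
P(X) = (9/20, 11/20), H(X) = 0.2989 dits
P(Y) = (11/20, 9/20), H(Y) = 0.2989 dits

Joint entropy: H(X,Y) = 0.5977 dits

I(X;Y) = 0.2989 + 0.2989 - 0.5977 = 0.0000 dits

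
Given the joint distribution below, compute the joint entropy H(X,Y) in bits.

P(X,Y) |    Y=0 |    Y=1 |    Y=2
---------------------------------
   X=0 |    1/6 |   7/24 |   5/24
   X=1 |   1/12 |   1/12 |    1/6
2.4491 bits

Joint entropy is H(X,Y) = -Σ_{x,y} p(x,y) log p(x,y).

Summing over all non-zero entries:
H(X,Y) = -[1/6·log_2(1/6) + 7/24·log_2(7/24) + 5/24·log_2(5/24) + 1/12·log_2(1/12) + 1/12·log_2(1/12) + 1/6·log_2(1/6)]
H(X,Y) = 2.4491 bits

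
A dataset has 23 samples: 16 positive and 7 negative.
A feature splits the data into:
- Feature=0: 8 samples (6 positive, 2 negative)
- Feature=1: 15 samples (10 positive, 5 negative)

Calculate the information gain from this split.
0.0055 bits

Information Gain = H(Y) - H(Y|Feature)

Before split:
P(positive) = 16/23 = 0.6957
H(Y) = 0.8865 bits

After split:
Feature=0: H = 0.8113 bits (weight = 8/23)
Feature=1: H = 0.9183 bits (weight = 15/23)
H(Y|Feature) = (8/23)×0.8113 + (15/23)×0.9183 = 0.8811 bits

Information Gain = 0.8865 - 0.8811 = 0.0055 bits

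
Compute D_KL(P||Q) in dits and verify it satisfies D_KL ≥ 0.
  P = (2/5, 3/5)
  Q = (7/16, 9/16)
0.0013 dits

KL divergence satisfies the Gibbs inequality: D_KL(P||Q) ≥ 0 for all distributions P, Q.

D_KL(P||Q) = Σ p(x) log(p(x)/q(x))
Term by term:
  x=0: 2/5 × log_10[(2/5)/(7/16)] = -0.0156
  x=1: 3/5 × log_10[(3/5)/(9/16)] = 0.0168
D_KL(P||Q) = 0.0013 dits

D_KL(P||Q) = 0.0013 ≥ 0 ✓

This non-negativity is a fundamental property: relative entropy cannot be negative because it measures how different Q is from P.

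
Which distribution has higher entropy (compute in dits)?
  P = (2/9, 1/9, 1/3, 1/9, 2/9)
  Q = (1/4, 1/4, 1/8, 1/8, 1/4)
Q

Computing entropies in dits:
H(P) = 0.6614
H(Q) = 0.6773

Distribution Q has higher entropy.

Intuition: The distribution closer to uniform (more spread out) has higher entropy.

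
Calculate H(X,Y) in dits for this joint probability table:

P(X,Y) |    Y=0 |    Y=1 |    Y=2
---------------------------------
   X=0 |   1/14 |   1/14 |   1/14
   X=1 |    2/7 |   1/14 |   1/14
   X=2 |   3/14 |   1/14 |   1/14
0.8719 dits

Joint entropy is H(X,Y) = -Σ_{x,y} p(x,y) log p(x,y).

Summing over all non-zero entries:
H(X,Y) = -[1/14·log_10(1/14) + 1/14·log_10(1/14) + 1/14·log_10(1/14) + 2/7·log_10(2/7) + 1/14·log_10(1/14) + 1/14·log_10(1/14) + 3/14·log_10(3/14) + 1/14·log_10(1/14) + 1/14·log_10(1/14)]
H(X,Y) = 0.8719 dits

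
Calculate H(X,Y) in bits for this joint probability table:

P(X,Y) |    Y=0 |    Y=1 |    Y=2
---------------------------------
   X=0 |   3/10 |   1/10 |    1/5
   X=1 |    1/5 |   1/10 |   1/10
2.4464 bits

Joint entropy is H(X,Y) = -Σ_{x,y} p(x,y) log p(x,y).

Summing over all non-zero entries:
H(X,Y) = -[3/10·log_2(3/10) + 1/10·log_2(1/10) + 1/5·log_2(1/5) + 1/5·log_2(1/5) + 1/10·log_2(1/10) + 1/10·log_2(1/10)]
H(X,Y) = 2.4464 bits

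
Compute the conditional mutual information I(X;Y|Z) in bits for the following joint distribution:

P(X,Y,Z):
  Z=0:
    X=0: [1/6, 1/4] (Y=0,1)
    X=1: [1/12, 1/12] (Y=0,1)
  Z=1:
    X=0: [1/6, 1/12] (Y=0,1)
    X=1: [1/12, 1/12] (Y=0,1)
0.0118 bits

Conditional mutual information: I(X;Y|Z) = H(X|Z) + H(Y|Z) - H(X,Y|Z)

H(Z) = 0.9799
H(X,Z) = 1.8879 → H(X|Z) = 0.9080
H(Y,Z) = 1.9591 → H(Y|Z) = 0.9793
H(X,Y,Z) = 2.8554 → H(X,Y|Z) = 1.8755

I(X;Y|Z) = 0.9080 + 0.9793 - 1.8755 = 0.0118 bits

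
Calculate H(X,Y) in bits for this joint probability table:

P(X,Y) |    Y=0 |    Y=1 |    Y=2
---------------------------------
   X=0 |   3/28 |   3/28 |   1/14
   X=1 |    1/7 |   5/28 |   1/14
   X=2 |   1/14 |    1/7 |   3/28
3.0976 bits

Joint entropy is H(X,Y) = -Σ_{x,y} p(x,y) log p(x,y).

Summing over all non-zero entries:
H(X,Y) = -[3/28·log_2(3/28) + 3/28·log_2(3/28) + 1/14·log_2(1/14) + 1/7·log_2(1/7) + 5/28·log_2(5/28) + 1/14·log_2(1/14) + 1/14·log_2(1/14) + 1/7·log_2(1/7) + 3/28·log_2(3/28)]
H(X,Y) = 3.0976 bits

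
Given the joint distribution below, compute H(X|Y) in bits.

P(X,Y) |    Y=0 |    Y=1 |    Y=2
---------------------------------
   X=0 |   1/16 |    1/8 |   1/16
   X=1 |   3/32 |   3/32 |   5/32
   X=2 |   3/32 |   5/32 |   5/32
1.5295 bits

Using the chain rule: H(X|Y) = H(X,Y) - H(Y)

First, compute H(X,Y) = 3.0908 bits

Marginal P(Y) = (1/4, 3/8, 3/8)
H(Y) = 1.5613 bits

H(X|Y) = H(X,Y) - H(Y) = 3.0908 - 1.5613 = 1.5295 bits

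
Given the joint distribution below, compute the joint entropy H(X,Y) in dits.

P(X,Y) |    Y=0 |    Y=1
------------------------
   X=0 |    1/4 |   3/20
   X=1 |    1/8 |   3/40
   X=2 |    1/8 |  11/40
0.7384 dits

Joint entropy is H(X,Y) = -Σ_{x,y} p(x,y) log p(x,y).

Summing over all non-zero entries:
H(X,Y) = -[1/4·log_10(1/4) + 3/20·log_10(3/20) + 1/8·log_10(1/8) + 3/40·log_10(3/40) + 1/8·log_10(1/8) + 11/40·log_10(11/40)]
H(X,Y) = 0.7384 dits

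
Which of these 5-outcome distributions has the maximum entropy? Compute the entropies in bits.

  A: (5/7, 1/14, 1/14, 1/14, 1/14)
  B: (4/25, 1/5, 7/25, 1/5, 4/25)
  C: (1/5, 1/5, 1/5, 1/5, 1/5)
C

For a discrete distribution over n outcomes, entropy is maximized by the uniform distribution.

Computing entropies:
H(A) = 1.4345 bits
H(B) = 2.2890 bits
H(C) = 2.3219 bits

The uniform distribution (where all probabilities equal 1/5) achieves the maximum entropy of log_2(5) = 2.3219 bits.

Distribution C has the highest entropy.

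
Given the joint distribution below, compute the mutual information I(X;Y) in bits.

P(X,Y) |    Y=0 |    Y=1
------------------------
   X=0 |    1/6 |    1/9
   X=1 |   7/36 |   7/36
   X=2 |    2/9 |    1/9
0.0152 bits

Mutual information: I(X;Y) = H(X) + H(Y) - H(X,Y)

Marginals:
P(X) = (5/18, 7/18, 1/3), H(X) = 1.5715 bits
P(Y) = (7/12, 5/12), H(Y) = 0.9799 bits

Joint entropy: H(X,Y) = 2.5362 bits

I(X;Y) = 1.5715 + 0.9799 - 2.5362 = 0.0152 bits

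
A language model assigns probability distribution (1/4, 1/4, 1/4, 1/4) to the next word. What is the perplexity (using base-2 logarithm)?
4.0000

Perplexity is 2^H (or exp(H) for natural log).

First, H = -Σ p log p = 2.0000 bits
Perplexity = 2^2.0000 = 4.0000

Interpretation: The model's uncertainty is equivalent to choosing uniformly among 4.0 options.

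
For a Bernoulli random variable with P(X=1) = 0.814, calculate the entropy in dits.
0.2086 dits

The binary entropy function is:
H(p) = -p log(p) - (1-p) log(1-p)

H(0.814) = -0.814 × log_10(0.814) - 0.186 × log_10(0.186)
H(0.814) = 0.2086 dits

Note: Binary entropy is maximized at p=0.5 (H=1 bit) and minimized at p=0 or p=1 (H=0).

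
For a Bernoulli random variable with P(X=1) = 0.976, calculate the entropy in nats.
0.1132 nats

The binary entropy function is:
H(p) = -p log(p) - (1-p) log(1-p)

H(0.976) = -0.976 × log_e(0.976) - 0.024 × log_e(0.024)
H(0.976) = 0.1132 nats

Note: Binary entropy is maximized at p=0.5 (H=1 bit) and minimized at p=0 or p=1 (H=0).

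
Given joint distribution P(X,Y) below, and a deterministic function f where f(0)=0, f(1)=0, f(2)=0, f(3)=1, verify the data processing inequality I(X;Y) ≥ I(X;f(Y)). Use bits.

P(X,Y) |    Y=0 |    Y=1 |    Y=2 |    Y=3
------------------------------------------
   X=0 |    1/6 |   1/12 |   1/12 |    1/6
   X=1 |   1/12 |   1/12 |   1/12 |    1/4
I(X;Y) = 0.0325, I(X;f(Y)) = 0.0207, inequality holds: 0.0325 ≥ 0.0207

Data Processing Inequality: For any Markov chain X → Y → Z, we have I(X;Y) ≥ I(X;Z).

Here Z = f(Y) is a deterministic function of Y, forming X → Y → Z.

Original I(X;Y) = 0.0325 bits

After applying f:
P(X,Z) where Z=f(Y):
- P(X,Z=0) = P(X,Y=0) + P(X,Y=1) + P(X,Y=2)
- P(X,Z=1) = P(X,Y=3)

I(X;Z) = I(X;f(Y)) = 0.0207 bits

Verification: 0.0325 ≥ 0.0207 ✓

Information cannot be created by processing; the function f can only lose information about X.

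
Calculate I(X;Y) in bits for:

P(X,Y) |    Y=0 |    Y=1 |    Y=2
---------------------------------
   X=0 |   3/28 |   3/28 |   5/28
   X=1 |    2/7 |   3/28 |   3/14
0.0297 bits

Mutual information: I(X;Y) = H(X) + H(Y) - H(X,Y)

Marginals:
P(X) = (11/28, 17/28), H(X) = 0.9666 bits
P(Y) = (11/28, 3/14, 11/28), H(Y) = 1.5353 bits

Joint entropy: H(X,Y) = 2.4722 bits

I(X;Y) = 0.9666 + 1.5353 - 2.4722 = 0.0297 bits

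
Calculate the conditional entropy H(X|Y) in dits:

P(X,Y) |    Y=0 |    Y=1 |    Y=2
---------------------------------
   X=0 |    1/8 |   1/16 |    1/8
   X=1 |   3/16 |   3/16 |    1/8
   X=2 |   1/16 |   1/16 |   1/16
0.4369 dits

Using the chain rule: H(X|Y) = H(X,Y) - H(Y)

First, compute H(X,Y) = 0.9123 dits

Marginal P(Y) = (3/8, 5/16, 5/16)
H(Y) = 0.4755 dits

H(X|Y) = H(X,Y) - H(Y) = 0.9123 - 0.4755 = 0.4369 dits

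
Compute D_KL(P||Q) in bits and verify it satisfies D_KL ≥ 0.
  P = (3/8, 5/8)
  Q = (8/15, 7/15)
0.0729 bits

KL divergence satisfies the Gibbs inequality: D_KL(P||Q) ≥ 0 for all distributions P, Q.

D_KL(P||Q) = Σ p(x) log(p(x)/q(x))
Term by term:
  x=0: 3/8 × log_2[(3/8)/(8/15)] = -0.1906
  x=1: 5/8 × log_2[(5/8)/(7/15)] = 0.2634
D_KL(P||Q) = 0.0729 bits

D_KL(P||Q) = 0.0729 ≥ 0 ✓

This non-negativity is a fundamental property: relative entropy cannot be negative because it measures how different Q is from P.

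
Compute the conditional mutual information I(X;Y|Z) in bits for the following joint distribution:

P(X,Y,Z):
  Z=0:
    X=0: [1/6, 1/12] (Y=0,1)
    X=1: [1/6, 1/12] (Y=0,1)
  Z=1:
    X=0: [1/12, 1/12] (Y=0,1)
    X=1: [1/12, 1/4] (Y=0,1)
0.0221 bits

Conditional mutual information: I(X;Y|Z) = H(X|Z) + H(Y|Z) - H(X,Y|Z)

H(Z) = 1.0000
H(X,Z) = 1.9591 → H(X|Z) = 0.9591
H(Y,Z) = 1.9183 → H(Y|Z) = 0.9183
H(X,Y,Z) = 2.8554 → H(X,Y|Z) = 1.8554

I(X;Y|Z) = 0.9591 + 0.9183 - 1.8554 = 0.0221 bits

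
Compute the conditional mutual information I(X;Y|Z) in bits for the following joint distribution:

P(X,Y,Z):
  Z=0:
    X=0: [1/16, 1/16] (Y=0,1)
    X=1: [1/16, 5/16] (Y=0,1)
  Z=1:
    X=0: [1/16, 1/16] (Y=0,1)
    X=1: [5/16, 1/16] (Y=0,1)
0.0738 bits

Conditional mutual information: I(X;Y|Z) = H(X|Z) + H(Y|Z) - H(X,Y|Z)

H(Z) = 1.0000
H(X,Z) = 1.8113 → H(X|Z) = 0.8113
H(Y,Z) = 1.8113 → H(Y|Z) = 0.8113
H(X,Y,Z) = 2.5488 → H(X,Y|Z) = 1.5488

I(X;Y|Z) = 0.8113 + 0.8113 - 1.5488 = 0.0738 bits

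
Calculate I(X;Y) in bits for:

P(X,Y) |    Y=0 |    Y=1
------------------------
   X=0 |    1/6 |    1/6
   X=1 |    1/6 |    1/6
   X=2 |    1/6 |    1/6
0.0000 bits

Mutual information: I(X;Y) = H(X) + H(Y) - H(X,Y)

Marginals:
P(X) = (1/3, 1/3, 1/3), H(X) = 1.5850 bits
P(Y) = (1/2, 1/2), H(Y) = 1.0000 bits

Joint entropy: H(X,Y) = 2.5850 bits

I(X;Y) = 1.5850 + 1.0000 - 2.5850 = 0.0000 bits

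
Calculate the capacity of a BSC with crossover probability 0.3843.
0.0390 bits

For a binary symmetric channel (BSC) with error probability p:
Capacity C = 1 - H(p) bits per symbol

where H(p) = -p log₂(p) - (1-p) log₂(1-p) is the binary entropy function.

H(0.3843) = 0.9610 bits
C = 1 - 0.9610 = 0.0390 bits per symbol

This means we can reliably transmit up to 0.0390 bits of information per channel use.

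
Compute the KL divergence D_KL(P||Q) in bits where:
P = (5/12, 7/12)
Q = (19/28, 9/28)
0.2084 bits

KL divergence: D_KL(P||Q) = Σ p(x) log(p(x)/q(x))

Computing term by term:
  x=0: 5/12 × log_2[(5/12)/(19/28)] = 5/12 × -0.7036 = -0.2932
  x=1: 7/12 × log_2[(7/12)/(9/28)] = 7/12 × 0.8598 = 0.5016

D_KL(P||Q) = 0.2084 bits

Note: KL divergence is always non-negative and equals 0 iff P = Q.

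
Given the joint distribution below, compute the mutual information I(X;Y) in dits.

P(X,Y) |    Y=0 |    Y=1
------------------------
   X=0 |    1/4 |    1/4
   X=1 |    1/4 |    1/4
0.0000 dits

Mutual information: I(X;Y) = H(X) + H(Y) - H(X,Y)

Marginals:
P(X) = (1/2, 1/2), H(X) = 0.3010 dits
P(Y) = (1/2, 1/2), H(Y) = 0.3010 dits

Joint entropy: H(X,Y) = 0.6021 dits

I(X;Y) = 0.3010 + 0.3010 - 0.6021 = 0.0000 dits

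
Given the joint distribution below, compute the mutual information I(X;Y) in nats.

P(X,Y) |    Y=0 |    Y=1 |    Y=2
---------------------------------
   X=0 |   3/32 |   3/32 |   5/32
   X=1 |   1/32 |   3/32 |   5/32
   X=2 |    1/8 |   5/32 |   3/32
0.0452 nats

Mutual information: I(X;Y) = H(X) + H(Y) - H(X,Y)

Marginals:
P(X) = (11/32, 9/32, 3/8), H(X) = 1.0916 nats
P(Y) = (1/4, 11/32, 13/32), H(Y) = 1.0796 nats

Joint entropy: H(X,Y) = 2.1260 nats

I(X;Y) = 1.0916 + 1.0796 - 2.1260 = 0.0452 nats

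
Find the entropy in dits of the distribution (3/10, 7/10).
0.2653 dits

Shannon entropy is H(X) = -Σ p(x) log p(x).

For P = (3/10, 7/10):
H = -3/10 × log_10(3/10) -7/10 × log_10(7/10)
H = 0.2653 dits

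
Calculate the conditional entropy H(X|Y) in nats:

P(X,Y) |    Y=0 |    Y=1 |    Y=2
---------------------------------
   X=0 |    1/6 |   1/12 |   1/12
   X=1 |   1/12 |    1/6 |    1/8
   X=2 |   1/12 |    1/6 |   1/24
1.0390 nats

Using the chain rule: H(X|Y) = H(X,Y) - H(Y)

First, compute H(X,Y) = 2.1165 nats

Marginal P(Y) = (1/3, 5/12, 1/4)
H(Y) = 1.0776 nats

H(X|Y) = H(X,Y) - H(Y) = 2.1165 - 1.0776 = 1.0390 nats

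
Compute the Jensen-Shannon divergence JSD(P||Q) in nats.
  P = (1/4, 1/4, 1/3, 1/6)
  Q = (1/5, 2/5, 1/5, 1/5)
0.0193 nats

Jensen-Shannon divergence is:
JSD(P||Q) = 0.5 × D_KL(P||M) + 0.5 × D_KL(Q||M)
where M = 0.5 × (P + Q) is the mixture distribution.

M = 0.5 × (1/4, 1/4, 1/3, 1/6) + 0.5 × (1/5, 2/5, 1/5, 1/5) = (9/40, 13/40, 4/15, 0.183333)

D_KL(P||M) = 0.0192 nats
D_KL(Q||M) = 0.0194 nats

JSD(P||Q) = 0.5 × 0.0192 + 0.5 × 0.0194 = 0.0193 nats

Unlike KL divergence, JSD is symmetric and bounded: 0 ≤ JSD ≤ log(2).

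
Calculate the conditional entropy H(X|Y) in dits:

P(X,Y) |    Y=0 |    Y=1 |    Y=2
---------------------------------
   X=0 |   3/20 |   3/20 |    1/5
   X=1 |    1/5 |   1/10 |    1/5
0.2973 dits

Using the chain rule: H(X|Y) = H(X,Y) - H(Y)

First, compute H(X,Y) = 0.7666 dits

Marginal P(Y) = (7/20, 1/4, 2/5)
H(Y) = 0.4693 dits

H(X|Y) = H(X,Y) - H(Y) = 0.7666 - 0.4693 = 0.2973 dits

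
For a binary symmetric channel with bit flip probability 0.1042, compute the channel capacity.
0.5178 bits

For a binary symmetric channel (BSC) with error probability p:
Capacity C = 1 - H(p) bits per symbol

where H(p) = -p log₂(p) - (1-p) log₂(1-p) is the binary entropy function.

H(0.1042) = 0.4822 bits
C = 1 - 0.4822 = 0.5178 bits per symbol

This means we can reliably transmit up to 0.5178 bits of information per channel use.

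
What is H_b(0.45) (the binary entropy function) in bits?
0.9928 bits

The binary entropy function is:
H(p) = -p log(p) - (1-p) log(1-p)

H(0.45) = -0.45 × log_2(0.45) - 0.55 × log_2(0.55)
H(0.45) = 0.9928 bits

Note: Binary entropy is maximized at p=0.5 (H=1 bit) and minimized at p=0 or p=1 (H=0).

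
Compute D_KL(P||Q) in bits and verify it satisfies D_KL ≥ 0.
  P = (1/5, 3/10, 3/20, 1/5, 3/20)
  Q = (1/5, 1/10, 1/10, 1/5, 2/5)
0.3510 bits

KL divergence satisfies the Gibbs inequality: D_KL(P||Q) ≥ 0 for all distributions P, Q.

D_KL(P||Q) = Σ p(x) log(p(x)/q(x))
Term by term:
  x=0: 1/5 × log_2[(1/5)/(1/5)] = 0.0000
  x=1: 3/10 × log_2[(3/10)/(1/10)] = 0.4755
  x=2: 3/20 × log_2[(3/20)/(1/10)] = 0.0877
  x=3: 1/5 × log_2[(1/5)/(1/5)] = 0.0000
  x=4: 3/20 × log_2[(3/20)/(2/5)] = -0.2123
D_KL(P||Q) = 0.3510 bits

D_KL(P||Q) = 0.3510 ≥ 0 ✓

This non-negativity is a fundamental property: relative entropy cannot be negative because it measures how different Q is from P.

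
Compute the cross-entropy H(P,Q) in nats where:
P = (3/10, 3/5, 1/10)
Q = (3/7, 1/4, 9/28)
1.1995 nats

Cross-entropy: H(P,Q) = -Σ p(x) log q(x)

Alternatively: H(P,Q) = H(P) + D_KL(P||Q)
H(P) = 0.8979 nats
D_KL(P||Q) = 0.3015 nats

H(P,Q) = 0.8979 + 0.3015 = 1.1995 nats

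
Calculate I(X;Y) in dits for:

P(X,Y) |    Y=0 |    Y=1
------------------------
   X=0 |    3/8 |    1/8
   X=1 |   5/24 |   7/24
0.0254 dits

Mutual information: I(X;Y) = H(X) + H(Y) - H(X,Y)

Marginals:
P(X) = (1/2, 1/2), H(X) = 0.3010 dits
P(Y) = (7/12, 5/12), H(Y) = 0.2950 dits

Joint entropy: H(X,Y) = 0.5706 dits

I(X;Y) = 0.3010 + 0.2950 - 0.5706 = 0.0254 dits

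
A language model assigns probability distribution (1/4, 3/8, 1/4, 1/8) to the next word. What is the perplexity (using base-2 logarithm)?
3.7467

Perplexity is 2^H (or exp(H) for natural log).

First, H = -Σ p log p = 1.9056 bits
Perplexity = 2^1.9056 = 3.7467

Interpretation: The model's uncertainty is equivalent to choosing uniformly among 3.7 options.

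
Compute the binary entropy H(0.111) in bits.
0.5029 bits

The binary entropy function is:
H(p) = -p log(p) - (1-p) log(1-p)

H(0.111) = -0.111 × log_2(0.111) - 0.889 × log_2(0.889)
H(0.111) = 0.5029 bits

Note: Binary entropy is maximized at p=0.5 (H=1 bit) and minimized at p=0 or p=1 (H=0).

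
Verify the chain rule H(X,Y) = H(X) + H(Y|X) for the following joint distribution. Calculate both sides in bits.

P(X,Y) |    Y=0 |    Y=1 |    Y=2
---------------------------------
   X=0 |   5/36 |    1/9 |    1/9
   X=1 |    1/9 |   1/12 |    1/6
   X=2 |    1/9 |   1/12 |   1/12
H(X,Y) = 3.1315, H(X) = 1.5746, H(Y|X) = 1.5569 (all in bits)

Chain rule: H(X,Y) = H(X) + H(Y|X)

Left side — joint entropy directly:
H(X,Y) = -Σ p(x,y) log p(x,y) = 3.1315 bits

Right side — compute H(Y|X) from the conditional distributions:
P(X) = (13/36, 13/36, 5/18), so H(X) = 1.5746 bits
H(Y|X) = Σ_x P(X=x) · H(Y|X=x):
  P(Y|X=0) = (5/13, 4/13, 4/13), H(Y|X=0) = 1.5766, weight P(X=0) = 13/36
  P(Y|X=1) = (4/13, 3/13, 6/13), H(Y|X=1) = 1.5262, weight P(X=1) = 13/36
  P(Y|X=2) = (2/5, 3/10, 3/10), H(Y|X=2) = 1.5710, weight P(X=2) = 5/18
H(Y|X) = 1.5569 bits

H(X) + H(Y|X) = 1.5746 + 1.5569 = 3.1315 bits

Both sides equal 3.1315 bits. ✓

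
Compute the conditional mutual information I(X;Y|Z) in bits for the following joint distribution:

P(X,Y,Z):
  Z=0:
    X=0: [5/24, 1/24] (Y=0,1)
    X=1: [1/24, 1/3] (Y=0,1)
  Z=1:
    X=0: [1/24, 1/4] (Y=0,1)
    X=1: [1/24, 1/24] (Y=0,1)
0.2863 bits

Conditional mutual information: I(X;Y|Z) = H(X|Z) + H(Y|Z) - H(X,Y|Z)

H(Z) = 0.9544
H(X,Z) = 1.8479 → H(X|Z) = 0.8934
H(Y,Z) = 1.8479 → H(Y|Z) = 0.8934
H(X,Y,Z) = 2.4550 → H(X,Y|Z) = 1.5006

I(X;Y|Z) = 0.8934 + 0.8934 - 1.5006 = 0.2863 bits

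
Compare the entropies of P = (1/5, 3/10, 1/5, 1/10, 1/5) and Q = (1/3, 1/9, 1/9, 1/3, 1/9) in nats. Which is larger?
P

Computing entropies in nats:
H(P) = 1.5571
H(Q) = 1.4648

Distribution P has higher entropy.

Intuition: The distribution closer to uniform (more spread out) has higher entropy.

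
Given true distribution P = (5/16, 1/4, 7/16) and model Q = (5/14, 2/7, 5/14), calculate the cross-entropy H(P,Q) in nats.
1.0854 nats

Cross-entropy: H(P,Q) = -Σ p(x) log q(x)

Alternatively: H(P,Q) = H(P) + D_KL(P||Q)
H(P) = 1.0717 nats
D_KL(P||Q) = 0.0137 nats

H(P,Q) = 1.0717 + 0.0137 = 1.0854 nats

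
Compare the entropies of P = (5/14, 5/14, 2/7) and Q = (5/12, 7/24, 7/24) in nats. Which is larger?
P

Computing entropies in nats:
H(P) = 1.0934
H(Q) = 1.0835

Distribution P has higher entropy.

Intuition: The distribution closer to uniform (more spread out) has higher entropy.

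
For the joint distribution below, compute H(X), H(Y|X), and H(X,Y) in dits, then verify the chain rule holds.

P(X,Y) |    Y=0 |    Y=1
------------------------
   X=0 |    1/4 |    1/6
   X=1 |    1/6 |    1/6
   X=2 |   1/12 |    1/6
H(X,Y) = 0.7592, H(X) = 0.4680, H(Y|X) = 0.2912 (all in dits)

Chain rule: H(X,Y) = H(X) + H(Y|X)

Left side — joint entropy directly:
H(X,Y) = -Σ p(x,y) log p(x,y) = 0.7592 dits

Right side — compute H(Y|X) from the conditional distributions:
P(X) = (5/12, 1/3, 1/4), so H(X) = 0.4680 dits
H(Y|X) = Σ_x P(X=x) · H(Y|X=x):
  P(Y|X=0) = (3/5, 2/5), H(Y|X=0) = 0.2923, weight P(X=0) = 5/12
  P(Y|X=1) = (1/2, 1/2), H(Y|X=1) = 0.3010, weight P(X=1) = 1/3
  P(Y|X=2) = (1/3, 2/3), H(Y|X=2) = 0.2764, weight P(X=2) = 1/4
H(Y|X) = 0.2912 dits

H(X) + H(Y|X) = 0.4680 + 0.2912 = 0.7592 dits

Both sides equal 0.7592 dits. ✓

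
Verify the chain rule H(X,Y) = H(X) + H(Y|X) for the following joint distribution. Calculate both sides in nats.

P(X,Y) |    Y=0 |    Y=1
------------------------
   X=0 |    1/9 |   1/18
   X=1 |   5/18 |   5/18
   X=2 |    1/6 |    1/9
H(X,Y) = 1.6591, H(X) = 0.9810, H(Y|X) = 0.6781 (all in nats)

Chain rule: H(X,Y) = H(X) + H(Y|X)

Left side — joint entropy directly:
H(X,Y) = -Σ p(x,y) log p(x,y) = 1.6591 nats

Right side — compute H(Y|X) from the conditional distributions:
P(X) = (1/6, 5/9, 5/18), so H(X) = 0.9810 nats
H(Y|X) = Σ_x P(X=x) · H(Y|X=x):
  P(Y|X=0) = (2/3, 1/3), H(Y|X=0) = 0.6365, weight P(X=0) = 1/6
  P(Y|X=1) = (1/2, 1/2), H(Y|X=1) = 0.6931, weight P(X=1) = 5/9
  P(Y|X=2) = (3/5, 2/5), H(Y|X=2) = 0.6730, weight P(X=2) = 5/18
H(Y|X) = 0.6781 nats

H(X) + H(Y|X) = 0.9810 + 0.6781 = 1.6591 nats

Both sides equal 1.6591 nats. ✓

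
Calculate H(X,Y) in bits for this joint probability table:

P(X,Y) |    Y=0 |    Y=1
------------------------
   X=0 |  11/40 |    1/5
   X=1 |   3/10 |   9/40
1.9819 bits

Joint entropy is H(X,Y) = -Σ_{x,y} p(x,y) log p(x,y).

Summing over all non-zero entries:
H(X,Y) = -[11/40·log_2(11/40) + 1/5·log_2(1/5) + 3/10·log_2(3/10) + 9/40·log_2(9/40)]
H(X,Y) = 1.9819 bits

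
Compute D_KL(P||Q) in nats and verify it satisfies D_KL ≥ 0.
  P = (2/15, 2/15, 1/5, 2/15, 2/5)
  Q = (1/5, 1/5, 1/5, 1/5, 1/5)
0.1151 nats

KL divergence satisfies the Gibbs inequality: D_KL(P||Q) ≥ 0 for all distributions P, Q.

D_KL(P||Q) = Σ p(x) log(p(x)/q(x))
Term by term:
  x=0: 2/15 × log_e[(2/15)/(1/5)] = -0.0541
  x=1: 2/15 × log_e[(2/15)/(1/5)] = -0.0541
  x=2: 1/5 × log_e[(1/5)/(1/5)] = 0.0000
  x=3: 2/15 × log_e[(2/15)/(1/5)] = -0.0541
  x=4: 2/5 × log_e[(2/5)/(1/5)] = 0.2773
D_KL(P||Q) = 0.1151 nats

D_KL(P||Q) = 0.1151 ≥ 0 ✓

This non-negativity is a fundamental property: relative entropy cannot be negative because it measures how different Q is from P.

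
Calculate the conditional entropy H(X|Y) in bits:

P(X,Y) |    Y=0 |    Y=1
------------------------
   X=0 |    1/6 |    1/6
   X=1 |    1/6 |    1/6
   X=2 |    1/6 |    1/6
1.5850 bits

Using the chain rule: H(X|Y) = H(X,Y) - H(Y)

First, compute H(X,Y) = 2.5850 bits

Marginal P(Y) = (1/2, 1/2)
H(Y) = 1.0000 bits

H(X|Y) = H(X,Y) - H(Y) = 2.5850 - 1.0000 = 1.5850 bits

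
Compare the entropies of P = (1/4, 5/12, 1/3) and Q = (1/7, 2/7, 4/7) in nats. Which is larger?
P

Computing entropies in nats:
H(P) = 1.0776
H(Q) = 0.9557

Distribution P has higher entropy.

Intuition: The distribution closer to uniform (more spread out) has higher entropy.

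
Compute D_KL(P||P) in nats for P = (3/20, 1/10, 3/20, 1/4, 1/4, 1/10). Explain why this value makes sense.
0.0000 nats

KL divergence satisfies the Gibbs inequality: D_KL(P||Q) ≥ 0 for all distributions P, Q.

D_KL(P||Q) = Σ p(x) log(p(x)/q(x))
Each term is p(x) × log_e(p(x)/p(x)) = p(x) × log_e(1) = 0, so the sum is 0.
D_KL(P||Q) = 0.0000 nats

When P = Q, the KL divergence is exactly 0, as there is no 'divergence' between identical distributions.

This non-negativity is a fundamental property: relative entropy cannot be negative because it measures how different Q is from P.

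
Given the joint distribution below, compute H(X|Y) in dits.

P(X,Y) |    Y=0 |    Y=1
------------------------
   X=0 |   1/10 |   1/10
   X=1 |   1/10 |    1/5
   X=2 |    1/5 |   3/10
0.4442 dits

Using the chain rule: H(X|Y) = H(X,Y) - H(Y)

First, compute H(X,Y) = 0.7365 dits

Marginal P(Y) = (2/5, 3/5)
H(Y) = 0.2923 dits

H(X|Y) = H(X,Y) - H(Y) = 0.7365 - 0.2923 = 0.4442 dits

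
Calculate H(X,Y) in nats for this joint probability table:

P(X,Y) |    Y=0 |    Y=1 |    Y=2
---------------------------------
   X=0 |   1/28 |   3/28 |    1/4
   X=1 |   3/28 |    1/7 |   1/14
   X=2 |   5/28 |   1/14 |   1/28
2.0258 nats

Joint entropy is H(X,Y) = -Σ_{x,y} p(x,y) log p(x,y).

Summing over all non-zero entries:
H(X,Y) = -[1/28·log_e(1/28) + 3/28·log_e(3/28) + 1/4·log_e(1/4) + 3/28·log_e(3/28) + 1/7·log_e(1/7) + 1/14·log_e(1/14) + 5/28·log_e(5/28) + 1/14·log_e(1/14) + 1/28·log_e(1/28)]
H(X,Y) = 2.0258 nats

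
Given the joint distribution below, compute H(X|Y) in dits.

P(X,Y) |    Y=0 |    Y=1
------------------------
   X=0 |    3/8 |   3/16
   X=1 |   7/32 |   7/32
0.2915 dits

Using the chain rule: H(X|Y) = H(X,Y) - H(Y)

First, compute H(X,Y) = 0.5848 dits

Marginal P(Y) = (19/32, 13/32)
H(Y) = 0.2934 dits

H(X|Y) = H(X,Y) - H(Y) = 0.5848 - 0.2934 = 0.2915 dits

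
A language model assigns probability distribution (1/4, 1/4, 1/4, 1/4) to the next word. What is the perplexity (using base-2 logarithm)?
4.0000

Perplexity is 2^H (or exp(H) for natural log).

First, H = -Σ p log p = 2.0000 bits
Perplexity = 2^2.0000 = 4.0000

Interpretation: The model's uncertainty is equivalent to choosing uniformly among 4.0 options.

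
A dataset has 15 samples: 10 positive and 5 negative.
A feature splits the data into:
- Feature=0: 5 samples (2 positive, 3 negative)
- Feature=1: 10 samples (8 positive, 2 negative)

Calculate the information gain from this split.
0.1134 bits

Information Gain = H(Y) - H(Y|Feature)

Before split:
P(positive) = 10/15 = 0.6667
H(Y) = 0.9183 bits

After split:
Feature=0: H = 0.9710 bits (weight = 5/15)
Feature=1: H = 0.7219 bits (weight = 10/15)
H(Y|Feature) = (5/15)×0.9710 + (10/15)×0.7219 = 0.8049 bits

Information Gain = 0.9183 - 0.8049 = 0.1134 bits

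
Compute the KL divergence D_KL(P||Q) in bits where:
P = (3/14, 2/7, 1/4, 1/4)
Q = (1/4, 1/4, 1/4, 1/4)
0.0074 bits

KL divergence: D_KL(P||Q) = Σ p(x) log(p(x)/q(x))

Computing term by term:
  x=0: 3/14 × log_2[(3/14)/(1/4)] = 3/14 × -0.2224 = -0.0477
  x=1: 2/7 × log_2[(2/7)/(1/4)] = 2/7 × 0.1926 = 0.0550
  x=2: 1/4 × log_2[(1/4)/(1/4)] = 1/4 × 0.0000 = 0.0000
  x=3: 1/4 × log_2[(1/4)/(1/4)] = 1/4 × 0.0000 = 0.0000

D_KL(P||Q) = 0.0074 bits

Note: KL divergence is always non-negative and equals 0 iff P = Q.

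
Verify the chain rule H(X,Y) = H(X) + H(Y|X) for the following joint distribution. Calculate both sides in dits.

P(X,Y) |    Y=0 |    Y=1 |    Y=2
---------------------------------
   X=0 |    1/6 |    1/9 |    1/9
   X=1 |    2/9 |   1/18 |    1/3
H(X,Y) = 0.7157, H(X) = 0.2902, H(Y|X) = 0.4255 (all in dits)

Chain rule: H(X,Y) = H(X) + H(Y|X)

Left side — joint entropy directly:
H(X,Y) = -Σ p(x,y) log p(x,y) = 0.7157 dits

Right side — compute H(Y|X) from the conditional distributions:
P(X) = (7/18, 11/18), so H(X) = 0.2902 dits
H(Y|X) = Σ_x P(X=x) · H(Y|X=x):
  P(Y|X=0) = (3/7, 2/7, 2/7), H(Y|X=0) = 0.4686, weight P(X=0) = 7/18
  P(Y|X=1) = (4/11, 1/11, 6/11), H(Y|X=1) = 0.3980, weight P(X=1) = 11/18
H(Y|X) = 0.4255 dits

H(X) + H(Y|X) = 0.2902 + 0.4255 = 0.7157 dits

Both sides equal 0.7157 dits. ✓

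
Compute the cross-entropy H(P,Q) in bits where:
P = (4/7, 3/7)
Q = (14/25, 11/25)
0.9856 bits

Cross-entropy: H(P,Q) = -Σ p(x) log q(x)

Alternatively: H(P,Q) = H(P) + D_KL(P||Q)
H(P) = 0.9852 bits
D_KL(P||Q) = 0.0004 bits

H(P,Q) = 0.9852 + 0.0004 = 0.9856 bits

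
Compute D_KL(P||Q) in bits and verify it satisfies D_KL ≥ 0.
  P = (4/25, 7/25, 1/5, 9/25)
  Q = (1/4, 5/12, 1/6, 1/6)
0.1890 bits

KL divergence satisfies the Gibbs inequality: D_KL(P||Q) ≥ 0 for all distributions P, Q.

D_KL(P||Q) = Σ p(x) log(p(x)/q(x))
Term by term:
  x=0: 4/25 × log_2[(4/25)/(1/4)] = -0.1030
  x=1: 7/25 × log_2[(7/25)/(5/12)] = -0.1606
  x=2: 1/5 × log_2[(1/5)/(1/6)] = 0.0526
  x=3: 9/25 × log_2[(9/25)/(1/6)] = 0.4000
D_KL(P||Q) = 0.1890 bits

D_KL(P||Q) = 0.1890 ≥ 0 ✓

This non-negativity is a fundamental property: relative entropy cannot be negative because it measures how different Q is from P.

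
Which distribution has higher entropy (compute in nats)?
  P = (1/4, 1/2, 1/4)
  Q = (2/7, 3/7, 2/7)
Q

Computing entropies in nats:
H(P) = 1.0397
H(Q) = 1.0790

Distribution Q has higher entropy.

Intuition: The distribution closer to uniform (more spread out) has higher entropy.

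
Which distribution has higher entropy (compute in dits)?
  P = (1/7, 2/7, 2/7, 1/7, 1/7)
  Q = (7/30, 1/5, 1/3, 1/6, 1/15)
P

Computing entropies in dits:
H(P) = 0.6731
H(Q) = 0.6544

Distribution P has higher entropy.

Intuition: The distribution closer to uniform (more spread out) has higher entropy.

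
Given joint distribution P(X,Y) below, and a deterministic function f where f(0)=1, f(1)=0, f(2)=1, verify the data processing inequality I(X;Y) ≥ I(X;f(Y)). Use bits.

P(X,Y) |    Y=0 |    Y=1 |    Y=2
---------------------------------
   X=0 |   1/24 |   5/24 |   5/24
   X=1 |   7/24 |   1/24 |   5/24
I(X;Y) = 0.2346, I(X;f(Y)) = 0.1438, inequality holds: 0.2346 ≥ 0.1438

Data Processing Inequality: For any Markov chain X → Y → Z, we have I(X;Y) ≥ I(X;Z).

Here Z = f(Y) is a deterministic function of Y, forming X → Y → Z.

Original I(X;Y) = 0.2346 bits

After applying f:
P(X,Z) where Z=f(Y):
- P(X,Z=0) = P(X,Y=1)
- P(X,Z=1) = P(X,Y=0) + P(X,Y=2)

I(X;Z) = I(X;f(Y)) = 0.1438 bits

Verification: 0.2346 ≥ 0.1438 ✓

Information cannot be created by processing; the function f can only lose information about X.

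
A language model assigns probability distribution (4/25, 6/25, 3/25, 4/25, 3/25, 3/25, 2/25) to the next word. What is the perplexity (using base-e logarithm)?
6.6478

Perplexity is e^H (or exp(H) for natural log).

First, H = -Σ p log p = 1.8943 nats
Perplexity = e^1.8943 = 6.6478

Interpretation: The model's uncertainty is equivalent to choosing uniformly among 6.6 options.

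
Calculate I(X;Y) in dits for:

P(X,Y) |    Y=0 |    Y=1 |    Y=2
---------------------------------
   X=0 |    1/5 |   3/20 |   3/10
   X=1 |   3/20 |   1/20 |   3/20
0.0041 dits

Mutual information: I(X;Y) = H(X) + H(Y) - H(X,Y)

Marginals:
P(X) = (13/20, 7/20), H(X) = 0.2812 dits
P(Y) = (7/20, 1/5, 9/20), H(Y) = 0.4554 dits

Joint entropy: H(X,Y) = 0.7325 dits

I(X;Y) = 0.2812 + 0.4554 - 0.7325 = 0.0041 dits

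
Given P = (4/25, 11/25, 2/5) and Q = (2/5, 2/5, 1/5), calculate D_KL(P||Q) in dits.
0.0750 dits

KL divergence: D_KL(P||Q) = Σ p(x) log(p(x)/q(x))

Computing term by term:
  x=0: 4/25 × log_10[(4/25)/(2/5)] = 4/25 × -0.3979 = -0.0637
  x=1: 11/25 × log_10[(11/25)/(2/5)] = 11/25 × 0.0414 = 0.0182
  x=2: 2/5 × log_10[(2/5)/(1/5)] = 2/5 × 0.3010 = 0.1204

D_KL(P||Q) = 0.0750 dits

Note: KL divergence is always non-negative and equals 0 iff P = Q.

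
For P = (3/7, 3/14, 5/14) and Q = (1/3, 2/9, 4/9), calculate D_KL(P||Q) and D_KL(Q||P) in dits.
D_KL(P||Q) = 0.0095, D_KL(Q||P) = 0.0093

KL divergence is not symmetric: D_KL(P||Q) ≠ D_KL(Q||P) in general.

D_KL(P||Q) = 0.0095 dits
D_KL(Q||P) = 0.0093 dits

No, they are not equal!

This asymmetry is why KL divergence is not a true distance metric.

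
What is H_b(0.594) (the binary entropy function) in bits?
0.9744 bits

The binary entropy function is:
H(p) = -p log(p) - (1-p) log(1-p)

H(0.594) = -0.594 × log_2(0.594) - 0.406 × log_2(0.406)
H(0.594) = 0.9744 bits

Note: Binary entropy is maximized at p=0.5 (H=1 bit) and minimized at p=0 or p=1 (H=0).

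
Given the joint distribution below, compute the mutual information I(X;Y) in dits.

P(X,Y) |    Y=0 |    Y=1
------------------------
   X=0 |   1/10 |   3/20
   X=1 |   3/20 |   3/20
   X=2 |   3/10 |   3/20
0.0111 dits

Mutual information: I(X;Y) = H(X) + H(Y) - H(X,Y)

Marginals:
P(X) = (1/4, 3/10, 9/20), H(X) = 0.4634 dits
P(Y) = (11/20, 9/20), H(Y) = 0.2989 dits

Joint entropy: H(X,Y) = 0.7512 dits

I(X;Y) = 0.4634 + 0.2989 - 0.7512 = 0.0111 dits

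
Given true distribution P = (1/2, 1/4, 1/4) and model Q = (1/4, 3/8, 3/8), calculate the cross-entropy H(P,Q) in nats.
1.1836 nats

Cross-entropy: H(P,Q) = -Σ p(x) log q(x)

Alternatively: H(P,Q) = H(P) + D_KL(P||Q)
H(P) = 1.0397 nats
D_KL(P||Q) = 0.1438 nats

H(P,Q) = 1.0397 + 0.1438 = 1.1836 nats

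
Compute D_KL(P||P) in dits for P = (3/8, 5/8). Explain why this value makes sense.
0.0000 dits

KL divergence satisfies the Gibbs inequality: D_KL(P||Q) ≥ 0 for all distributions P, Q.

D_KL(P||Q) = Σ p(x) log(p(x)/q(x))
Each term is p(x) × log_10(p(x)/p(x)) = p(x) × log_10(1) = 0, so the sum is 0.
D_KL(P||Q) = 0.0000 dits

When P = Q, the KL divergence is exactly 0, as there is no 'divergence' between identical distributions.

This non-negativity is a fundamental property: relative entropy cannot be negative because it measures how different Q is from P.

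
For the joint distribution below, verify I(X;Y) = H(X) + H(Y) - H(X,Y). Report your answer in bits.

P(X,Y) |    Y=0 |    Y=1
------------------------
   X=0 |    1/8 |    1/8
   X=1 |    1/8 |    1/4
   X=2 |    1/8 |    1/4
I(X;Y) = 0.0157 bits

Mutual information has multiple equivalent forms:
- I(X;Y) = H(X) - H(X|Y)
- I(X;Y) = H(Y) - H(Y|X)
- I(X;Y) = H(X) + H(Y) - H(X,Y)

Computing all quantities:
H(X) = 1.5613, H(Y) = 0.9544, H(X,Y) = 2.5000
H(X|Y) = 1.5456, H(Y|X) = 0.9387

Verification:
H(X) - H(X|Y) = 1.5613 - 1.5456 = 0.0157
H(Y) - H(Y|X) = 0.9544 - 0.9387 = 0.0157
H(X) + H(Y) - H(X,Y) = 1.5613 + 0.9544 - 2.5000 = 0.0157

All forms give I(X;Y) = 0.0157 bits. ✓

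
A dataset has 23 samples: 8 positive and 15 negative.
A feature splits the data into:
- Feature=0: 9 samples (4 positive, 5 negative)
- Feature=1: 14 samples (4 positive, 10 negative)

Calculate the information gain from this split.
0.0189 bits

Information Gain = H(Y) - H(Y|Feature)

Before split:
P(positive) = 8/23 = 0.3478
H(Y) = 0.9321 bits

After split:
Feature=0: H = 0.9911 bits (weight = 9/23)
Feature=1: H = 0.8631 bits (weight = 14/23)
H(Y|Feature) = (9/23)×0.9911 + (14/23)×0.8631 = 0.9132 bits

Information Gain = 0.9321 - 0.9132 = 0.0189 bits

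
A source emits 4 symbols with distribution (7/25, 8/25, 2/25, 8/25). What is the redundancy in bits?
0.1422 bits

Redundancy measures how far a source is from maximum entropy:
R = H_max - H(X)

Maximum entropy for 4 symbols: H_max = log_2(4) = 2.0000 bits
Actual entropy: H(X) = 1.8578 bits
Redundancy: R = 2.0000 - 1.8578 = 0.1422 bits

This redundancy represents potential for compression: the source could be compressed by 0.1422 bits per symbol.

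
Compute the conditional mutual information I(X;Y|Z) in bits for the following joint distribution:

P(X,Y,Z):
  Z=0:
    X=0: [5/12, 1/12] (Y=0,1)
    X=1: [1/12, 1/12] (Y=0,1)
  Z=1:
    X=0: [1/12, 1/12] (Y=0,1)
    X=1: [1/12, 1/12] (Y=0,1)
0.0492 bits

Conditional mutual information: I(X;Y|Z) = H(X|Z) + H(Y|Z) - H(X,Y|Z)

H(Z) = 0.9183
H(X,Z) = 1.7925 → H(X|Z) = 0.8742
H(Y,Z) = 1.7925 → H(Y|Z) = 0.8742
H(X,Y,Z) = 2.6175 → H(X,Y|Z) = 1.6992

I(X;Y|Z) = 0.8742 + 0.8742 - 1.6992 = 0.0492 bits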